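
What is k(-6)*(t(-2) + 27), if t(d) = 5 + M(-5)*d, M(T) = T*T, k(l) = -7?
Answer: 126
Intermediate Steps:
M(T) = T²
t(d) = 5 + 25*d (t(d) = 5 + (-5)²*d = 5 + 25*d)
k(-6)*(t(-2) + 27) = -7*((5 + 25*(-2)) + 27) = -7*((5 - 50) + 27) = -7*(-45 + 27) = -7*(-18) = 126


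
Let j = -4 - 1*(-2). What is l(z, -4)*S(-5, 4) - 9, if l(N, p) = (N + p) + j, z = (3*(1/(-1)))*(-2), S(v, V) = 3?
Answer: -9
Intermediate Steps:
j = -2 (j = -4 + 2 = -2)
z = 6 (z = (3*(1*(-1)))*(-2) = (3*(-1))*(-2) = -3*(-2) = 6)
l(N, p) = -2 + N + p (l(N, p) = (N + p) - 2 = -2 + N + p)
l(z, -4)*S(-5, 4) - 9 = (-2 + 6 - 4)*3 - 9 = 0*3 - 9 = 0 - 9 = -9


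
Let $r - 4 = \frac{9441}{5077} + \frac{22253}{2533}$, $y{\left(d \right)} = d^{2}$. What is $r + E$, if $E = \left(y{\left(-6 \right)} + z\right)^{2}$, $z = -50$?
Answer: $\frac{159347102}{756473} \approx 210.64$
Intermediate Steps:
$r = \frac{11078394}{756473}$ ($r = 4 + \left(\frac{9441}{5077} + \frac{22253}{2533}\right) = 4 + \left(9441 \cdot \frac{1}{5077} + 22253 \cdot \frac{1}{2533}\right) = 4 + \left(\frac{9441}{5077} + \frac{1309}{149}\right) = 4 + \frac{8052502}{756473} = \frac{11078394}{756473} \approx 14.645$)
$E = 196$ ($E = \left(\left(-6\right)^{2} - 50\right)^{2} = \left(36 - 50\right)^{2} = \left(-14\right)^{2} = 196$)
$r + E = \frac{11078394}{756473} + 196 = \frac{159347102}{756473}$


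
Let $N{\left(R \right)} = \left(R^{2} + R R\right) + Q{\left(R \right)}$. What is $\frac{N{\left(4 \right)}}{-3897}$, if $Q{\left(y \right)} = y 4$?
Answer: $- \frac{16}{1299} \approx -0.012317$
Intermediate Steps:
$Q{\left(y \right)} = 4 y$
$N{\left(R \right)} = 2 R^{2} + 4 R$ ($N{\left(R \right)} = \left(R^{2} + R R\right) + 4 R = \left(R^{2} + R^{2}\right) + 4 R = 2 R^{2} + 4 R$)
$\frac{N{\left(4 \right)}}{-3897} = \frac{2 \cdot 4 \left(2 + 4\right)}{-3897} = 2 \cdot 4 \cdot 6 \left(- \frac{1}{3897}\right) = 48 \left(- \frac{1}{3897}\right) = - \frac{16}{1299}$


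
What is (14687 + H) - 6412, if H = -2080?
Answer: 6195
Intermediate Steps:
(14687 + H) - 6412 = (14687 - 2080) - 6412 = 12607 - 6412 = 6195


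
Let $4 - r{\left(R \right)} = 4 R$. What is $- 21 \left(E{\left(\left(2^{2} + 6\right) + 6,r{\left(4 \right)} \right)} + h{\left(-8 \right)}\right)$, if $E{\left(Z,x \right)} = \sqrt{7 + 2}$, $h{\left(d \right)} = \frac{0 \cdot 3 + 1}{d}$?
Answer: $- \frac{483}{8} \approx -60.375$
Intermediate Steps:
$r{\left(R \right)} = 4 - 4 R$
$h{\left(d \right)} = \frac{1}{d}$ ($h{\left(d \right)} = \frac{0 + 1}{d} = 1 \frac{1}{d} = \frac{1}{d}$)
$E{\left(Z,x \right)} = 3$ ($E{\left(Z,x \right)} = \sqrt{9} = 3$)
$- 21 \left(E{\left(\left(2^{2} + 6\right) + 6,r{\left(4 \right)} \right)} + h{\left(-8 \right)}\right) = - 21 \left(3 + \frac{1}{-8}\right) = - 21 \left(3 - \frac{1}{8}\right) = \left(-21\right) \frac{23}{8} = - \frac{483}{8}$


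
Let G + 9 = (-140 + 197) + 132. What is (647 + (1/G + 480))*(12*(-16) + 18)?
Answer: -5882969/30 ≈ -1.9610e+5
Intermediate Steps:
G = 180 (G = -9 + ((-140 + 197) + 132) = -9 + (57 + 132) = -9 + 189 = 180)
(647 + (1/G + 480))*(12*(-16) + 18) = (647 + (1/180 + 480))*(12*(-16) + 18) = (647 + (1/180 + 480))*(-192 + 18) = (647 + 86401/180)*(-174) = (202861/180)*(-174) = -5882969/30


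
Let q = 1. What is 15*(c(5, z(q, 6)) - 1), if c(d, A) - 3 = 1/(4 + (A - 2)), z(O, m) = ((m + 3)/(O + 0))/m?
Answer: 240/7 ≈ 34.286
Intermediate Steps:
z(O, m) = (3 + m)/(O*m) (z(O, m) = ((3 + m)/O)/m = (3 + m)/(O*m))
c(d, A) = 3 + 1/(2 + A) (c(d, A) = 3 + 1/(4 + (A - 2)) = 3 + 1/(4 + (-2 + A)) = 3 + 1/(2 + A))
15*(c(5, z(q, 6)) - 1) = 15*((7 + 3*((3 + 6)/(1*6)))/(2 + (3 + 6)/(1*6)) - 1) = 15*((7 + 3*(1*(1/6)*9))/(2 + 1*(1/6)*9) - 1) = 15*((7 + 3*(3/2))/(2 + 3/2) - 1) = 15*((7 + 9/2)/(7/2) - 1) = 15*((2/7)*(23/2) - 1) = 15*(23/7 - 1) = 15*(16/7) = 240/7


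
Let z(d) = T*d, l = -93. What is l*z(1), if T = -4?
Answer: 372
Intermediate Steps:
z(d) = -4*d
l*z(1) = -(-372) = -93*(-4) = 372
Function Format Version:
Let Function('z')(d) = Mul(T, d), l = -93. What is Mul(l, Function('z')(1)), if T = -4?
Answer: 372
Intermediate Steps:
Function('z')(d) = Mul(-4, d)
Mul(l, Function('z')(1)) = Mul(-93, Mul(-4, 1)) = Mul(-93, -4) = 372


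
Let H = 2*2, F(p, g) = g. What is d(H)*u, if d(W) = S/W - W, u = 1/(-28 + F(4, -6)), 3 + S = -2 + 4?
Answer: ⅛ ≈ 0.12500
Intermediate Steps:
S = -1 (S = -3 + (-2 + 4) = -3 + 2 = -1)
H = 4
u = -1/34 (u = 1/(-28 - 6) = 1/(-34) = -1/34 ≈ -0.029412)
d(W) = -W - 1/W (d(W) = -1/W - W = -W - 1/W)
d(H)*u = (-1*4 - 1/4)*(-1/34) = (-4 - 1*¼)*(-1/34) = (-4 - ¼)*(-1/34) = -17/4*(-1/34) = ⅛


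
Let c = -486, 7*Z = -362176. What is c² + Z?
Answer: 1291196/7 ≈ 1.8446e+5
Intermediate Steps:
Z = -362176/7 (Z = (⅐)*(-362176) = -362176/7 ≈ -51739.)
c² + Z = (-486)² - 362176/7 = 236196 - 362176/7 = 1291196/7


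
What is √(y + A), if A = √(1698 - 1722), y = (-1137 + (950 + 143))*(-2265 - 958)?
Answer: √(141812 + 2*I*√6) ≈ 376.58 + 0.007*I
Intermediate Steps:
y = 141812 (y = (-1137 + 1093)*(-3223) = -44*(-3223) = 141812)
A = 2*I*√6 (A = √(-24) = 2*I*√6 ≈ 4.899*I)
√(y + A) = √(141812 + 2*I*√6)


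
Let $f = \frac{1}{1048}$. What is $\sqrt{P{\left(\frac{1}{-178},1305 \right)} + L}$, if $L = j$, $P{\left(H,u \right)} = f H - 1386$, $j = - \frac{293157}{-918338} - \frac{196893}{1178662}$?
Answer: $\frac{i \sqrt{220709905625175822626254350689467315}}{12619819399691204} \approx 37.227 i$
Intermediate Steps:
$f = \frac{1}{1048} \approx 0.0009542$
$j = \frac{41179673025}{270602525939}$ ($j = \left(-293157\right) \left(- \frac{1}{918338}\right) - \frac{196893}{1178662} = \frac{293157}{918338} - \frac{196893}{1178662} = \frac{41179673025}{270602525939} \approx 0.15218$)
$P{\left(H,u \right)} = -1386 + \frac{H}{1048}$ ($P{\left(H,u \right)} = \frac{H}{1048} - 1386 = -1386 + \frac{H}{1048}$)
$L = \frac{41179673025}{270602525939} \approx 0.15218$
$\sqrt{P{\left(\frac{1}{-178},1305 \right)} + L} = \sqrt{\left(-1386 + \frac{1}{1048 \left(-178\right)}\right) + \frac{41179673025}{270602525939}} = \sqrt{\left(-1386 + \frac{1}{1048} \left(- \frac{1}{178}\right)\right) + \frac{41179673025}{270602525939}} = \sqrt{\left(-1386 - \frac{1}{186544}\right) + \frac{41179673025}{270602525939}} = \sqrt{- \frac{258549985}{186544} + \frac{41179673025}{270602525939}} = \sqrt{- \frac{69956597201565785315}{50479277598764816}} = \frac{i \sqrt{220709905625175822626254350689467315}}{12619819399691204}$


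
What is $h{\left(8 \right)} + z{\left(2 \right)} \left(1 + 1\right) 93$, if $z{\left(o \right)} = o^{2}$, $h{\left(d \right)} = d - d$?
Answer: $744$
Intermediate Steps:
$h{\left(d \right)} = 0$
$h{\left(8 \right)} + z{\left(2 \right)} \left(1 + 1\right) 93 = 0 + 2^{2} \left(1 + 1\right) 93 = 0 + 4 \cdot 2 \cdot 93 = 0 + 8 \cdot 93 = 0 + 744 = 744$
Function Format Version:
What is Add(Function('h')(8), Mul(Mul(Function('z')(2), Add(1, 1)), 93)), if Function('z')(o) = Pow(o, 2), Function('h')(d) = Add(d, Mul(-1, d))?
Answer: 744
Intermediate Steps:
Function('h')(d) = 0
Add(Function('h')(8), Mul(Mul(Function('z')(2), Add(1, 1)), 93)) = Add(0, Mul(Mul(Pow(2, 2), Add(1, 1)), 93)) = Add(0, Mul(Mul(4, 2), 93)) = Add(0, Mul(8, 93)) = Add(0, 744) = 744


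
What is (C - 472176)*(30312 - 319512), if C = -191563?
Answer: 191953318800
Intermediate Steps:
(C - 472176)*(30312 - 319512) = (-191563 - 472176)*(30312 - 319512) = -663739*(-289200) = 191953318800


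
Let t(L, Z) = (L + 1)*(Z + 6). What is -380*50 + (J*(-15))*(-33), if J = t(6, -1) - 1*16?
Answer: -9595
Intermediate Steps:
t(L, Z) = (1 + L)*(6 + Z)
J = 19 (J = (6 - 1 + 6*6 + 6*(-1)) - 1*16 = (6 - 1 + 36 - 6) - 16 = 35 - 16 = 19)
-380*50 + (J*(-15))*(-33) = -380*50 + (19*(-15))*(-33) = -19000 - 285*(-33) = -19000 + 9405 = -9595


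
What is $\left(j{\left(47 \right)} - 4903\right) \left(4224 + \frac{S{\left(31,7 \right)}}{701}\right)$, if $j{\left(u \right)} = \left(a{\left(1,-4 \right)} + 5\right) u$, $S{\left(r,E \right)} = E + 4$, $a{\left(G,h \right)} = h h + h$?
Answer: $- \frac{12152087640}{701} \approx -1.7335 \cdot 10^{7}$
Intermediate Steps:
$a{\left(G,h \right)} = h + h^{2}$ ($a{\left(G,h \right)} = h^{2} + h = h + h^{2}$)
$S{\left(r,E \right)} = 4 + E$
$j{\left(u \right)} = 17 u$ ($j{\left(u \right)} = \left(- 4 \left(1 - 4\right) + 5\right) u = \left(\left(-4\right) \left(-3\right) + 5\right) u = \left(12 + 5\right) u = 17 u$)
$\left(j{\left(47 \right)} - 4903\right) \left(4224 + \frac{S{\left(31,7 \right)}}{701}\right) = \left(17 \cdot 47 - 4903\right) \left(4224 + \frac{4 + 7}{701}\right) = \left(799 - 4903\right) \left(4224 + 11 \cdot \frac{1}{701}\right) = - 4104 \left(4224 + \frac{11}{701}\right) = \left(-4104\right) \frac{2961035}{701} = - \frac{12152087640}{701}$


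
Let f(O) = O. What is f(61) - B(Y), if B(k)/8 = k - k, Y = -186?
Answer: 61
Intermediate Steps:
B(k) = 0 (B(k) = 8*(k - k) = 8*0 = 0)
f(61) - B(Y) = 61 - 1*0 = 61 + 0 = 61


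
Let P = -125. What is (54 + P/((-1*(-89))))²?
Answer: 21911761/7921 ≈ 2766.3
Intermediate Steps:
(54 + P/((-1*(-89))))² = (54 - 125/((-1*(-89))))² = (54 - 125/89)² = (4681/89)² = 21911761/7921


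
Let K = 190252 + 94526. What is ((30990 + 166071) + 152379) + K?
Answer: 634218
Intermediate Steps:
K = 284778
((30990 + 166071) + 152379) + K = ((30990 + 166071) + 152379) + 284778 = (197061 + 152379) + 284778 = 349440 + 284778 = 634218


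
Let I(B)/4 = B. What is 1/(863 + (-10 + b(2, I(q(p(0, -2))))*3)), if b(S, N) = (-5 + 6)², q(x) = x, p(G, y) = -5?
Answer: 1/856 ≈ 0.0011682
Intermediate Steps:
I(B) = 4*B
b(S, N) = 1 (b(S, N) = 1² = 1)
1/(863 + (-10 + b(2, I(q(p(0, -2))))*3)) = 1/(863 + (-10 + 1*3)) = 1/(863 + (-10 + 3)) = 1/(863 - 7) = 1/856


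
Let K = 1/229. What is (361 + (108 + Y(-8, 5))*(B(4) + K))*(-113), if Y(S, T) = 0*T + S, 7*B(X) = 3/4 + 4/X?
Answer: -9999822/229 ≈ -43667.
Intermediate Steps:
K = 1/229 ≈ 0.0043668
B(X) = 3/28 + 4/(7*X) (B(X) = (3/4 + 4/X)/7 = 3/28 + 4/(7*X))
Y(S, T) = S (Y(S, T) = 0 + S = S)
(361 + (108 + Y(-8, 5))*(B(4) + K))*(-113) = (361 + (108 - 8)*((1/28)*(16 + 3*4)/4 + 1/229))*(-113) = (361 + 100*((1/28)*(1/4)*(16 + 12) + 1/229))*(-113) = (361 + 100*((1/28)*(1/4)*28 + 1/229))*(-113) = (361 + 100*(1/4 + 1/229))*(-113) = (361 + 100*(233/916))*(-113) = (361 + 5825/229)*(-113) = (88494/229)*(-113) = -9999822/229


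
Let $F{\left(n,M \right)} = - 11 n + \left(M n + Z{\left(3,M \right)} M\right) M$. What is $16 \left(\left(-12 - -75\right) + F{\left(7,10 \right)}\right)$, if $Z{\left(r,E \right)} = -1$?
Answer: $9376$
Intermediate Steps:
$F{\left(n,M \right)} = - 11 n + M \left(- M + M n\right)$ ($F{\left(n,M \right)} = - 11 n + \left(M n - M\right) M = - 11 n + \left(- M + M n\right) M = - 11 n + M \left(- M + M n\right)$)
$16 \left(\left(-12 - -75\right) + F{\left(7,10 \right)}\right) = 16 \left(\left(-12 - -75\right) - \left(177 - 700\right)\right) = 16 \left(\left(-12 + 75\right) - -523\right) = 16 \left(63 - -523\right) = 16 \left(63 + 523\right) = 16 \cdot 586 = 9376$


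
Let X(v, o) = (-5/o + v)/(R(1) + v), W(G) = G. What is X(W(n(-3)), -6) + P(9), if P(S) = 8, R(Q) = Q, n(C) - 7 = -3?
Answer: 269/30 ≈ 8.9667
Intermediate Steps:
n(C) = 4 (n(C) = 7 - 3 = 4)
X(v, o) = (v - 5/o)/(1 + v) (X(v, o) = (-5/o + v)/(1 + v) = (v - 5/o)/(1 + v))
X(W(n(-3)), -6) + P(9) = (-5 - 6*4)/((-6)*(1 + 4)) + 8 = -⅙*(-5 - 24)/5 + 8 = -⅙*⅕*(-29) + 8 = 29/30 + 8 = 269/30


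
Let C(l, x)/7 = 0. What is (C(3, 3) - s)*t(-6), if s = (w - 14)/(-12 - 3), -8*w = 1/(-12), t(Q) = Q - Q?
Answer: 0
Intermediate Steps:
t(Q) = 0
w = 1/96 (w = -1/8/(-12) = -1/8*(-1/12) = 1/96 ≈ 0.010417)
C(l, x) = 0 (C(l, x) = 7*0 = 0)
s = 1343/1440 (s = (1/96 - 14)/(-12 - 3) = -1343/96/(-15) = -1343/96*(-1/15) = 1343/1440 ≈ 0.93264)
(C(3, 3) - s)*t(-6) = (0 - 1*1343/1440)*0 = (0 - 1343/1440)*0 = -1343/1440*0 = 0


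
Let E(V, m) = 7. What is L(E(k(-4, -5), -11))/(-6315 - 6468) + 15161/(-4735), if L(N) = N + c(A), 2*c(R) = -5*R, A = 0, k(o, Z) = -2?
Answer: -193836208/60527505 ≈ -3.2024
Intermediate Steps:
c(R) = -5*R/2 (c(R) = (-5*R)/2 = -5*R/2)
L(N) = N (L(N) = N - 5/2*0 = N + 0 = N)
L(E(k(-4, -5), -11))/(-6315 - 6468) + 15161/(-4735) = 7/(-6315 - 6468) + 15161/(-4735) = 7/(-12783) + 15161*(-1/4735) = 7*(-1/12783) - 15161/4735 = -7/12783 - 15161/4735 = -193836208/60527505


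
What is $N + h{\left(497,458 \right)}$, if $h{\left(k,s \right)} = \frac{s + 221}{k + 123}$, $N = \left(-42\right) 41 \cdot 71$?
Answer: $- \frac{75801761}{620} \approx -1.2226 \cdot 10^{5}$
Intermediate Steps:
$N = -122262$ ($N = \left(-1722\right) 71 = -122262$)
$h{\left(k,s \right)} = \frac{221 + s}{123 + k}$
$N + h{\left(497,458 \right)} = -122262 + \frac{221 + 458}{123 + 497} = -122262 + \frac{1}{620} \cdot 679 = -122262 + \frac{679}{620} = - \frac{75801761}{620}$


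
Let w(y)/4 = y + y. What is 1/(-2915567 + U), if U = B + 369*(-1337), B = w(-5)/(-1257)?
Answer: -1257/4285012400 ≈ -2.9335e-7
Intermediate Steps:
w(y) = 8*y (w(y) = 4*(y + y) = 4*(2*y) = 8*y)
B = 40/1257 (B = (8*(-5))/(-1257) = -40*(-1/1257) = 40/1257 ≈ 0.031822)
U = -620144681/1257 (U = 40/1257 + 369*(-1337) = 40/1257 - 493353 = -620144681/1257 ≈ -4.9335e+5)
1/(-2915567 + U) = 1/(-2915567 - 620144681/1257) = 1/(-4285012400/1257) = -1257/4285012400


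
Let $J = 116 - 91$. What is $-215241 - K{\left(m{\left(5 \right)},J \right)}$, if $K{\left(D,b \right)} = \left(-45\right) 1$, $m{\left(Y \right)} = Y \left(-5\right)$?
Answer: $-215196$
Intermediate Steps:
$m{\left(Y \right)} = - 5 Y$
$J = 25$ ($J = 116 - 91 = 25$)
$K{\left(D,b \right)} = -45$
$-215241 - K{\left(m{\left(5 \right)},J \right)} = -215241 - -45 = -215241 + 45 = -215196$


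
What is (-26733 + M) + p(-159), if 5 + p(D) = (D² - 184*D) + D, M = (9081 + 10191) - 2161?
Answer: 44751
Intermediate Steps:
M = 17111 (M = 19272 - 2161 = 17111)
p(D) = -5 + D² - 183*D (p(D) = -5 + ((D² - 184*D) + D) = -5 + (D² - 183*D) = -5 + D² - 183*D)
(-26733 + M) + p(-159) = (-26733 + 17111) + (-5 + (-159)² - 183*(-159)) = -9622 + (-5 + 25281 + 29097) = -9622 + 54373 = 44751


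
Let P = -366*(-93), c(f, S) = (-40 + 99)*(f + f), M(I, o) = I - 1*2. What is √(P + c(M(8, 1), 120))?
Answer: √34746 ≈ 186.40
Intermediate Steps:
M(I, o) = -2 + I (M(I, o) = I - 2 = -2 + I)
c(f, S) = 118*f (c(f, S) = 59*(2*f) = 118*f)
P = 34038
√(P + c(M(8, 1), 120)) = √(34038 + 118*(-2 + 8)) = √(34038 + 118*6) = √(34038 + 708) = √34746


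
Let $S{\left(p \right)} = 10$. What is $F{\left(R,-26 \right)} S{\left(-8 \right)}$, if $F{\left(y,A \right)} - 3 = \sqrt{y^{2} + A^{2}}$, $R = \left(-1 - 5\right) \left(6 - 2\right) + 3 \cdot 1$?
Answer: $30 + 10 \sqrt{1117} \approx 364.22$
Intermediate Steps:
$R = -21$ ($R = \left(-6\right) 4 + 3 = -24 + 3 = -21$)
$F{\left(y,A \right)} = 3 + \sqrt{A^{2} + y^{2}}$ ($F{\left(y,A \right)} = 3 + \sqrt{y^{2} + A^{2}} = 3 + \sqrt{A^{2} + y^{2}}$)
$F{\left(R,-26 \right)} S{\left(-8 \right)} = \left(3 + \sqrt{\left(-26\right)^{2} + \left(-21\right)^{2}}\right) 10 = \left(3 + \sqrt{676 + 441}\right) 10 = \left(3 + \sqrt{1117}\right) 10 = 30 + 10 \sqrt{1117}$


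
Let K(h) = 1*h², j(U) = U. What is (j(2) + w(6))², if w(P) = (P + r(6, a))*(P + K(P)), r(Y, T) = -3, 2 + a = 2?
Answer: 16384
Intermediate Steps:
a = 0 (a = -2 + 2 = 0)
K(h) = h²
w(P) = (-3 + P)*(P + P²) (w(P) = (P - 3)*(P + P²) = (-3 + P)*(P + P²))
(j(2) + w(6))² = (2 + 6*(-3 + 6² - 2*6))² = (2 + 6*(-3 + 36 - 12))² = (2 + 6*21)² = (2 + 126)² = 128² = 16384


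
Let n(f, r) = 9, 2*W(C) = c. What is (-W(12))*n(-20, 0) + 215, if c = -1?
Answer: 439/2 ≈ 219.50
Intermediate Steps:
W(C) = -1/2 (W(C) = (1/2)*(-1) = -1/2)
(-W(12))*n(-20, 0) + 215 = -1*(-1/2)*9 + 215 = (1/2)*9 + 215 = 9/2 + 215 = 439/2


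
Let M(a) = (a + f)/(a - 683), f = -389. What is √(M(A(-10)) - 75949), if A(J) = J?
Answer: I*√82707834/33 ≈ 275.59*I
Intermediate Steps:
M(a) = (-389 + a)/(-683 + a) (M(a) = (a - 389)/(a - 683) = (-389 + a)/(-683 + a))
√(M(A(-10)) - 75949) = √((-389 - 10)/(-683 - 10) - 75949) = √(-399/(-693) - 75949) = √(-1/693*(-399) - 75949) = √(19/33 - 75949) = √(-2506298/33) = I*√82707834/33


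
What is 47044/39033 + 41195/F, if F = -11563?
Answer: -1063994663/451338579 ≈ -2.3574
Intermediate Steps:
47044/39033 + 41195/F = 47044/39033 + 41195/(-11563) = 47044*(1/39033) + 41195*(-1/11563) = 47044/39033 - 41195/11563 = -1063994663/451338579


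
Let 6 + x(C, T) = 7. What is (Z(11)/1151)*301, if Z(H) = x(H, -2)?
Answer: 301/1151 ≈ 0.26151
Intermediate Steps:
x(C, T) = 1 (x(C, T) = -6 + 7 = 1)
Z(H) = 1
(Z(11)/1151)*301 = (1/1151)*301 = 301/1151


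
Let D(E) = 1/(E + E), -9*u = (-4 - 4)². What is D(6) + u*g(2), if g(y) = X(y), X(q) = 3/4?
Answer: -21/4 ≈ -5.2500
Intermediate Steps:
X(q) = ¾ (X(q) = 3*(¼) = ¾)
g(y) = ¾
u = -64/9 (u = -(-4 - 4)²/9 = -⅑*(-8)² = -⅑*64 = -64/9 ≈ -7.1111)
D(E) = 1/(2*E)
D(6) + u*g(2) = (½)/6 - 64/9*¾ = (½)*(⅙) - 16/3 = 1/12 - 16/3 = -21/4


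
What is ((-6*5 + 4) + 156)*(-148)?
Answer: -19240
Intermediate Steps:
((-6*5 + 4) + 156)*(-148) = ((-30 + 4) + 156)*(-148) = (-26 + 156)*(-148) = 130*(-148) = -19240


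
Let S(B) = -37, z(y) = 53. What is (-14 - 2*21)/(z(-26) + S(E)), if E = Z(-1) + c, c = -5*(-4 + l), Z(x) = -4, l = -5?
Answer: -7/2 ≈ -3.5000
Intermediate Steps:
c = 45 (c = -5*(-4 - 5) = -5*(-9) = 45)
E = 41 (E = -4 + 45 = 41)
(-14 - 2*21)/(z(-26) + S(E)) = (-14 - 2*21)/(53 - 37) = (-14 - 42)/16 = -56*1/16 = -7/2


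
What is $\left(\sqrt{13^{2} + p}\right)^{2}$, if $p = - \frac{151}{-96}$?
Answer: $\frac{16375}{96} \approx 170.57$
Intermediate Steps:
$p = \frac{151}{96}$ ($p = \left(-151\right) \left(- \frac{1}{96}\right) = \frac{151}{96} \approx 1.5729$)
$\left(\sqrt{13^{2} + p}\right)^{2} = \left(\sqrt{13^{2} + \frac{151}{96}}\right)^{2} = \left(\sqrt{169 + \frac{151}{96}}\right)^{2} = \left(\sqrt{\frac{16375}{96}}\right)^{2} = \left(\frac{5 \sqrt{3930}}{24}\right)^{2} = \frac{16375}{96}$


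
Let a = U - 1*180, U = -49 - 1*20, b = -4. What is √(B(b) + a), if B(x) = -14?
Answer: I*√263 ≈ 16.217*I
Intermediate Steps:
U = -69 (U = -49 - 20 = -69)
a = -249 (a = -69 - 1*180 = -69 - 180 = -249)
√(B(b) + a) = √(-14 - 249) = √(-263) = I*√263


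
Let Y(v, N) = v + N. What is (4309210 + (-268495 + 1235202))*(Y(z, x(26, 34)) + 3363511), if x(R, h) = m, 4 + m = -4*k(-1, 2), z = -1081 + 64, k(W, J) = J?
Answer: 17740175945994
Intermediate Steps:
z = -1017
m = -12 (m = -4 - 4*2 = -4 - 8 = -12)
x(R, h) = -12
Y(v, N) = N + v
(4309210 + (-268495 + 1235202))*(Y(z, x(26, 34)) + 3363511) = (4309210 + (-268495 + 1235202))*((-12 - 1017) + 3363511) = (4309210 + 966707)*(-1029 + 3363511) = 5275917*3362482 = 17740175945994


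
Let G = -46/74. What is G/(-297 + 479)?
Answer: -23/6734 ≈ -0.0034155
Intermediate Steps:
G = -23/37 (G = -46*1/74 = -23/37 ≈ -0.62162)
G/(-297 + 479) = -23/(37*(-297 + 479)) = -23/37/182 = -23/37*1/182 = -23/6734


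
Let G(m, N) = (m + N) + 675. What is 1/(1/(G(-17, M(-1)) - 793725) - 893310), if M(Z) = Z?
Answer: -793068/708455575081 ≈ -1.1194e-6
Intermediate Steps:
G(m, N) = 675 + N + m (G(m, N) = (N + m) + 675 = 675 + N + m)
1/(1/(G(-17, M(-1)) - 793725) - 893310) = 1/(1/((675 - 1 - 17) - 793725) - 893310) = 1/(1/(657 - 793725) - 893310) = 1/(1/(-793068) - 893310) = 1/(-1/793068 - 893310) = 1/(-708455575081/793068) = -793068/708455575081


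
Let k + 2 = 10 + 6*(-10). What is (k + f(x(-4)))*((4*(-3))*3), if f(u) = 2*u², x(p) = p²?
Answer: -16560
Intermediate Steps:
k = -52 (k = -2 + (10 + 6*(-10)) = -2 + (10 - 60) = -2 - 50 = -52)
(k + f(x(-4)))*((4*(-3))*3) = (-52 + 2*((-4)²)²)*((4*(-3))*3) = (-52 + 2*16²)*(-12*3) = (-52 + 2*256)*(-36) = (-52 + 512)*(-36) = 460*(-36) = -16560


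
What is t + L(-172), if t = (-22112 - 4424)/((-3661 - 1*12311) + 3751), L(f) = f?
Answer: -2075476/12221 ≈ -169.83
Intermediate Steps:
t = 26536/12221 (t = -26536/((-3661 - 12311) + 3751) = -26536/(-15972 + 3751) = -26536/(-12221) = -26536*(-1/12221) = 26536/12221 ≈ 2.1713)
t + L(-172) = 26536/12221 - 172 = -2075476/12221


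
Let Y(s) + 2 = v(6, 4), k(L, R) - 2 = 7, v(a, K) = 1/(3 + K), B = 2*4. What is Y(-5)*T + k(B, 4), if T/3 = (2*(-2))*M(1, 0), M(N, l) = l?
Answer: 9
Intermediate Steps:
B = 8
k(L, R) = 9 (k(L, R) = 2 + 7 = 9)
Y(s) = -13/7 (Y(s) = -2 + 1/(3 + 4) = -2 + 1/7 = -2 + ⅐ = -13/7)
T = 0 (T = 3*((2*(-2))*0) = 3*(-4*0) = 3*0 = 0)
Y(-5)*T + k(B, 4) = -13/7*0 + 9 = 0 + 9 = 9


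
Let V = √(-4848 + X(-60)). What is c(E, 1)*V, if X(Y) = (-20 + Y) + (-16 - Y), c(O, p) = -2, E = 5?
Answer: -4*I*√1221 ≈ -139.77*I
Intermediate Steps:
X(Y) = -36
V = 2*I*√1221 (V = √(-4848 - 36) = √(-4884) = 2*I*√1221 ≈ 69.886*I)
c(E, 1)*V = -4*I*√1221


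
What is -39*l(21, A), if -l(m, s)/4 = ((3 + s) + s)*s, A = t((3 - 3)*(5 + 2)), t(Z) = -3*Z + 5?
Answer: 10140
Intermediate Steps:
t(Z) = 5 - 3*Z
A = 5 (A = 5 - 3*(3 - 3)*(5 + 2) = 5 - 0*7 = 5 - 3*0 = 5 + 0 = 5)
l(m, s) = -4*s*(3 + 2*s) (l(m, s) = -4*((3 + s) + s)*s = -4*(3 + 2*s)*s = -4*s*(3 + 2*s))
-39*l(21, A) = -(-156)*5*(3 + 2*5) = -(-156)*5*(3 + 10) = -(-156)*5*13 = -39*(-260) = 10140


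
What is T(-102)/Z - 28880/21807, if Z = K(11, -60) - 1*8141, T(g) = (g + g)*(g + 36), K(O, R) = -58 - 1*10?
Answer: -530685368/179013663 ≈ -2.9645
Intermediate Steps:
K(O, R) = -68 (K(O, R) = -58 - 10 = -68)
T(g) = 2*g*(36 + g) (T(g) = (2*g)*(36 + g) = 2*g*(36 + g))
Z = -8209 (Z = -68 - 1*8141 = -68 - 8141 = -8209)
T(-102)/Z - 28880/21807 = (2*(-102)*(36 - 102))/(-8209) - 28880/21807 = (2*(-102)*(-66))*(-1/8209) - 28880*1/21807 = 13464*(-1/8209) - 28880/21807 = -13464/8209 - 28880/21807 = -530685368/179013663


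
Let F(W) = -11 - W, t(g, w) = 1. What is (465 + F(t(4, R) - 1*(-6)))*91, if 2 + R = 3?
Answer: 40677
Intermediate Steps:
R = 1 (R = -2 + 3 = 1)
(465 + F(t(4, R) - 1*(-6)))*91 = (465 + (-11 - (1 - 1*(-6))))*91 = (465 + (-11 - (1 + 6)))*91 = (465 + (-11 - 1*7))*91 = (465 + (-11 - 7))*91 = (465 - 18)*91 = 447*91 = 40677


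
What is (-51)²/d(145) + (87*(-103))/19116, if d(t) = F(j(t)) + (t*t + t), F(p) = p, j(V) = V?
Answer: -15698111/45273060 ≈ -0.34674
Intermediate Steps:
d(t) = t² + 2*t (d(t) = t + (t*t + t) = t + (t² + t) = t + (t + t²) = t² + 2*t)
(-51)²/d(145) + (87*(-103))/19116 = (-51)²/((145*(2 + 145))) + (87*(-103))/19116 = 2601/((145*147)) - 8961*1/19116 = 2601/21315 - 2987/6372 = 2601*(1/21315) - 2987/6372 = 867/7105 - 2987/6372 = -15698111/45273060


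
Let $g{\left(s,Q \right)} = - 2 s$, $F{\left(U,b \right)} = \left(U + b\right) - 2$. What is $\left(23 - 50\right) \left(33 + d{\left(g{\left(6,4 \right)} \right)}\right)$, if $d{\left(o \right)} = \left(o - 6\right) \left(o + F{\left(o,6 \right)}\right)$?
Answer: $-10611$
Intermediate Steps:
$F{\left(U,b \right)} = -2 + U + b$
$d{\left(o \right)} = \left(-6 + o\right) \left(4 + 2 o\right)$ ($d{\left(o \right)} = \left(o - 6\right) \left(o + \left(-2 + o + 6\right)\right) = \left(-6 + o\right) \left(o + \left(4 + o\right)\right) = \left(-6 + o\right) \left(4 + 2 o\right)$)
$\left(23 - 50\right) \left(33 + d{\left(g{\left(6,4 \right)} \right)}\right) = \left(23 - 50\right) \left(33 - \left(24 - 288 + 8 \left(-2\right) 6\right)\right) = - 27 \left(33 - \left(-72 - 288\right)\right) = - 27 \left(33 + \left(-24 + 96 + 2 \cdot 144\right)\right) = - 27 \left(33 + \left(-24 + 96 + 288\right)\right) = - 27 \left(33 + 360\right) = \left(-27\right) 393 = -10611$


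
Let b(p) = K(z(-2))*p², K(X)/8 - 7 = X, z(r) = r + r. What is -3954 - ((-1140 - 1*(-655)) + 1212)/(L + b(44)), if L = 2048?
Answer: -191817175/48512 ≈ -3954.0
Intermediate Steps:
z(r) = 2*r
K(X) = 56 + 8*X
b(p) = 24*p² (b(p) = (56 + 8*(2*(-2)))*p² = (56 + 8*(-4))*p² = (56 - 32)*p² = 24*p²)
-3954 - ((-1140 - 1*(-655)) + 1212)/(L + b(44)) = -3954 - ((-1140 - 1*(-655)) + 1212)/(2048 + 24*44²) = -3954 - ((-1140 + 655) + 1212)/(2048 + 24*1936) = -3954 - (-485 + 1212)/(2048 + 46464) = -3954 - 727/48512 = -191817175/48512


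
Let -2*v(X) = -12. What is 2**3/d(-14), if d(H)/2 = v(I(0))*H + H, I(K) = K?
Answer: -2/49 ≈ -0.040816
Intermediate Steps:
v(X) = 6 (v(X) = -1/2*(-12) = 6)
d(H) = 14*H (d(H) = 2*(6*H + H) = 2*(7*H) = 14*H)
2**3/d(-14) = 2**3/((14*(-14))) = 8/(-196) = 8*(-1/196) = -2/49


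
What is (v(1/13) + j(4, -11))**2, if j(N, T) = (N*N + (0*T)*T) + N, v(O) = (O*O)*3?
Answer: 11444689/28561 ≈ 400.71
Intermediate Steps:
v(O) = 3*O**2 (v(O) = O**2*3 = 3*O**2)
j(N, T) = N + N**2 (j(N, T) = (N**2 + 0*T) + N = (N**2 + 0) + N = N**2 + N = N + N**2)
(v(1/13) + j(4, -11))**2 = (3*(1/13)**2 + 4*(1 + 4))**2 = (3*(1/13)**2 + 4*5)**2 = (3*(1/169) + 20)**2 = (3/169 + 20)**2 = (3383/169)**2 = 11444689/28561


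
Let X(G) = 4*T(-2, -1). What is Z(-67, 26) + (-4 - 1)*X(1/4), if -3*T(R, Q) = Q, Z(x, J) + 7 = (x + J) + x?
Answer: -365/3 ≈ -121.67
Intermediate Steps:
Z(x, J) = -7 + J + 2*x (Z(x, J) = -7 + ((x + J) + x) = -7 + ((J + x) + x) = -7 + (J + 2*x) = -7 + J + 2*x)
T(R, Q) = -Q/3
X(G) = 4/3 (X(G) = 4*(-1/3*(-1)) = 4*(1/3) = 4/3)
Z(-67, 26) + (-4 - 1)*X(1/4) = (-7 + 26 + 2*(-67)) + (-4 - 1)*(4/3) = (-7 + 26 - 134) - 5*4/3 = -115 - 20/3 = -365/3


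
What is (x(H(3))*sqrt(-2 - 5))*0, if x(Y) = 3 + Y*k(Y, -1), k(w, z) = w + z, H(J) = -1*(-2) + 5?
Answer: 0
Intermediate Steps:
H(J) = 7 (H(J) = 2 + 5 = 7)
x(Y) = 3 + Y*(-1 + Y) (x(Y) = 3 + Y*(Y - 1) = 3 + Y*(-1 + Y))
(x(H(3))*sqrt(-2 - 5))*0 = ((3 + 7*(-1 + 7))*sqrt(-2 - 5))*0 = ((3 + 7*6)*sqrt(-7))*0 = ((3 + 42)*(I*sqrt(7)))*0 = (45*(I*sqrt(7)))*0 = (45*I*sqrt(7))*0 = 0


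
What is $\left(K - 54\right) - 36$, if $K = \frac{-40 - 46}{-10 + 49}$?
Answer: $- \frac{3596}{39} \approx -92.205$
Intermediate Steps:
$K = - \frac{86}{39}$ ($K = \frac{-40 - 46}{39} = \left(-86\right) \frac{1}{39} = - \frac{86}{39} \approx -2.2051$)
$\left(K - 54\right) - 36 = \left(- \frac{86}{39} - 54\right) - 36 = - \frac{2192}{39} - 36 = - \frac{3596}{39}$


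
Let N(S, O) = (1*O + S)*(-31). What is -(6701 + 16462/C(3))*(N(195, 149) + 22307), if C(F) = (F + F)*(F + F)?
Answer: -500062969/6 ≈ -8.3344e+7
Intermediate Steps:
C(F) = 4*F² (C(F) = (2*F)*(2*F) = 4*F²)
N(S, O) = -31*O - 31*S (N(S, O) = (O + S)*(-31) = -31*O - 31*S)
-(6701 + 16462/C(3))*(N(195, 149) + 22307) = -(6701 + 16462/((4*3²)))*((-31*149 - 31*195) + 22307) = -(6701 + 16462/((4*9)))*((-4619 - 6045) + 22307) = -(6701 + 16462/36)*(-10664 + 22307) = -(6701 + 16462*(1/36))*11643 = -(6701 + 8231/18)*11643 = -128849*11643/18 = -1*500062969/6 = -500062969/6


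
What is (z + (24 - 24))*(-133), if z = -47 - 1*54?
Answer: 13433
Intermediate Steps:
z = -101 (z = -47 - 54 = -101)
(z + (24 - 24))*(-133) = (-101 + (24 - 24))*(-133) = (-101 + 0)*(-133) = -101*(-133) = 13433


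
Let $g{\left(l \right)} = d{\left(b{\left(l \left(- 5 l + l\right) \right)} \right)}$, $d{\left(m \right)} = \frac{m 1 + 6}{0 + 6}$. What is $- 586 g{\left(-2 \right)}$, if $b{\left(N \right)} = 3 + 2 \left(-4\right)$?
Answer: $- \frac{293}{3} \approx -97.667$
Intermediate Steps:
$b{\left(N \right)} = -5$ ($b{\left(N \right)} = 3 - 8 = -5$)
$d{\left(m \right)} = 1 + \frac{m}{6}$ ($d{\left(m \right)} = \frac{m + 6}{6} = \left(6 + m\right) \frac{1}{6} = 1 + \frac{m}{6}$)
$g{\left(l \right)} = \frac{1}{6}$ ($g{\left(l \right)} = 1 + \frac{1}{6} \left(-5\right) = 1 - \frac{5}{6} = \frac{1}{6}$)
$- 586 g{\left(-2 \right)} = \left(-586\right) \frac{1}{6} = - \frac{293}{3}$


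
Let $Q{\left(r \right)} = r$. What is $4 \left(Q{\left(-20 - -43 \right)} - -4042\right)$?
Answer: $16260$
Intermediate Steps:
$4 \left(Q{\left(-20 - -43 \right)} - -4042\right) = 4 \left(\left(-20 - -43\right) - -4042\right) = 4 \left(\left(-20 + 43\right) + 4042\right) = 4 \left(23 + 4042\right) = 4 \cdot 4065 = 16260$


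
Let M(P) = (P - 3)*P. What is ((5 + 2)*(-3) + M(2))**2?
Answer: 529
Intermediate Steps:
M(P) = P*(-3 + P) (M(P) = (-3 + P)*P = P*(-3 + P))
((5 + 2)*(-3) + M(2))**2 = ((5 + 2)*(-3) + 2*(-3 + 2))**2 = (7*(-3) + 2*(-1))**2 = (-21 - 2)**2 = (-23)**2 = 529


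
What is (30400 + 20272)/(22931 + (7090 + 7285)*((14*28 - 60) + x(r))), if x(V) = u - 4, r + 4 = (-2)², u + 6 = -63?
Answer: 6334/468257 ≈ 0.013527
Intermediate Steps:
u = -69 (u = -6 - 63 = -69)
r = 0 (r = -4 + (-2)² = -4 + 4 = 0)
x(V) = -73 (x(V) = -69 - 4 = -73)
(30400 + 20272)/(22931 + (7090 + 7285)*((14*28 - 60) + x(r))) = (30400 + 20272)/(22931 + (7090 + 7285)*((14*28 - 60) - 73)) = 50672/(22931 + 14375*((392 - 60) - 73)) = 50672/(22931 + 14375*(332 - 73)) = 50672/(22931 + 14375*259) = 50672/(22931 + 3723125) = 50672/3746056 = 50672*(1/3746056) = 6334/468257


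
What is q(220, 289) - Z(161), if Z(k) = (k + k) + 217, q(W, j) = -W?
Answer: -759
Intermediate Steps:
Z(k) = 217 + 2*k (Z(k) = 2*k + 217 = 217 + 2*k)
q(220, 289) - Z(161) = -1*220 - (217 + 2*161) = -220 - (217 + 322) = -220 - 1*539 = -220 - 539 = -759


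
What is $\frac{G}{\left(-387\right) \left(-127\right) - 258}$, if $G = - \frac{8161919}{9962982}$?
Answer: $- \frac{8161919}{487100152962} \approx -1.6756 \cdot 10^{-5}$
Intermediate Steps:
$G = - \frac{8161919}{9962982}$ ($G = \left(-8161919\right) \frac{1}{9962982} = - \frac{8161919}{9962982} \approx -0.81922$)
$\frac{G}{\left(-387\right) \left(-127\right) - 258} = - \frac{8161919}{9962982 \left(\left(-387\right) \left(-127\right) - 258\right)} = - \frac{8161919}{9962982 \left(49149 - 258\right)} = - \frac{8161919}{9962982 \cdot 48891} = \left(- \frac{8161919}{9962982}\right) \frac{1}{48891} = - \frac{8161919}{487100152962}$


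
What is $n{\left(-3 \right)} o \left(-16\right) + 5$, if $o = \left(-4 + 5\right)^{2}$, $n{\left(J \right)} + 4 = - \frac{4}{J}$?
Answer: $\frac{143}{3} \approx 47.667$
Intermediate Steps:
$n{\left(J \right)} = -4 - \frac{4}{J}$
$o = 1$ ($o = 1^{2} = 1$)
$n{\left(-3 \right)} o \left(-16\right) + 5 = \left(-4 - \frac{4}{-3}\right) 1 \left(-16\right) + 5 = \left(-4 - - \frac{4}{3}\right) \left(-16\right) + 5 = \left(-4 + \frac{4}{3}\right) \left(-16\right) + 5 = \left(- \frac{8}{3}\right) \left(-16\right) + 5 = \frac{128}{3} + 5 = \frac{143}{3}$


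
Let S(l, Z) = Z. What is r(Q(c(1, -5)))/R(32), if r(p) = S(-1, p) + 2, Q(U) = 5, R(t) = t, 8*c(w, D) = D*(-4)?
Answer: 7/32 ≈ 0.21875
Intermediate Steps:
c(w, D) = -D/2 (c(w, D) = (D*(-4))/8 = (-4*D)/8 = -D/2)
r(p) = 2 + p (r(p) = p + 2 = 2 + p)
r(Q(c(1, -5)))/R(32) = (2 + 5)/32 = 7*(1/32) = 7/32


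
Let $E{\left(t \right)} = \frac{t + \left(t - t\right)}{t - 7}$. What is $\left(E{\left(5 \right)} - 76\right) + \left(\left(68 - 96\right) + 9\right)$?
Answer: $- \frac{195}{2} \approx -97.5$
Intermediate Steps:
$E{\left(t \right)} = \frac{t}{-7 + t}$ ($E{\left(t \right)} = \frac{t + 0}{-7 + t} = \frac{t}{-7 + t}$)
$\left(E{\left(5 \right)} - 76\right) + \left(\left(68 - 96\right) + 9\right) = \left(\frac{5}{-7 + 5} - 76\right) + \left(\left(68 - 96\right) + 9\right) = \left(\frac{5}{-2} - 76\right) + \left(-28 + 9\right) = \left(5 \left(- \frac{1}{2}\right) - 76\right) - 19 = \left(- \frac{5}{2} - 76\right) - 19 = - \frac{157}{2} - 19 = - \frac{195}{2}$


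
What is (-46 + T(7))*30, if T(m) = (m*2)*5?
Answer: 720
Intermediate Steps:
T(m) = 10*m (T(m) = (2*m)*5 = 10*m)
(-46 + T(7))*30 = (-46 + 10*7)*30 = (-46 + 70)*30 = 24*30 = 720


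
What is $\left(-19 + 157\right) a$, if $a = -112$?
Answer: $-15456$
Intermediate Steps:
$\left(-19 + 157\right) a = \left(-19 + 157\right) \left(-112\right) = 138 \left(-112\right) = -15456$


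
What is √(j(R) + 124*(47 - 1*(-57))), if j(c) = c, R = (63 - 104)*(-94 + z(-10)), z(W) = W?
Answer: 2*√4290 ≈ 131.00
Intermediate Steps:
R = 4264 (R = (63 - 104)*(-94 - 10) = -41*(-104) = 4264)
√(j(R) + 124*(47 - 1*(-57))) = √(4264 + 124*(47 - 1*(-57))) = √(4264 + 124*(47 + 57)) = √(4264 + 124*104) = √(4264 + 12896) = √17160 = 2*√4290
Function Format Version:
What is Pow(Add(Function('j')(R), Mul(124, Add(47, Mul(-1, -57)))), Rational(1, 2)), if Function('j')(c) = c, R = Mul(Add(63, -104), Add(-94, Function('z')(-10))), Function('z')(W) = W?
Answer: Mul(2, Pow(4290, Rational(1, 2))) ≈ 131.00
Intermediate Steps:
R = 4264 (R = Mul(Add(63, -104), Add(-94, -10)) = Mul(-41, -104) = 4264)
Pow(Add(Function('j')(R), Mul(124, Add(47, Mul(-1, -57)))), Rational(1, 2)) = Pow(Add(4264, Mul(124, Add(47, Mul(-1, -57)))), Rational(1, 2)) = Pow(Add(4264, Mul(124, Add(47, 57))), Rational(1, 2)) = Pow(Add(4264, Mul(124, 104)), Rational(1, 2)) = Pow(Add(4264, 12896), Rational(1, 2)) = Pow(17160, Rational(1, 2)) = Mul(2, Pow(4290, Rational(1, 2)))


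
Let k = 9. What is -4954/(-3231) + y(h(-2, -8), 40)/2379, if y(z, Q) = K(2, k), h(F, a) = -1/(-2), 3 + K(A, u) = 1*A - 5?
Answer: 3922060/2562183 ≈ 1.5308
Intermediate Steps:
K(A, u) = -8 + A (K(A, u) = -3 + (1*A - 5) = -3 + (A - 5) = -3 + (-5 + A) = -8 + A)
h(F, a) = ½ (h(F, a) = -1*(-½) = ½)
y(z, Q) = -6 (y(z, Q) = -8 + 2 = -6)
-4954/(-3231) + y(h(-2, -8), 40)/2379 = -4954/(-3231) - 6/2379 = -4954*(-1/3231) - 6*1/2379 = 4954/3231 - 2/793 = 3922060/2562183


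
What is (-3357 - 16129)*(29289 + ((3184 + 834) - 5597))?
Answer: -539957060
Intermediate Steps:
(-3357 - 16129)*(29289 + ((3184 + 834) - 5597)) = -19486*(29289 + (4018 - 5597)) = -19486*(29289 - 1579) = -19486*27710 = -539957060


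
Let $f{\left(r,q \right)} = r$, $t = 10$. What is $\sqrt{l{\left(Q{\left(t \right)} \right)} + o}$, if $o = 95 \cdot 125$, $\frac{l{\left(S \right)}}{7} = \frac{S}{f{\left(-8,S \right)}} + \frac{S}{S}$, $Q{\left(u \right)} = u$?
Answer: $\frac{3 \sqrt{5277}}{2} \approx 108.96$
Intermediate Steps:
$l{\left(S \right)} = 7 - \frac{7 S}{8}$ ($l{\left(S \right)} = 7 \left(\frac{S}{-8} + \frac{S}{S}\right) = 7 \left(S \left(- \frac{1}{8}\right) + 1\right) = 7 \left(- \frac{S}{8} + 1\right) = 7 \left(1 - \frac{S}{8}\right) = 7 - \frac{7 S}{8}$)
$o = 11875$
$\sqrt{l{\left(Q{\left(t \right)} \right)} + o} = \sqrt{\left(7 - \frac{35}{4}\right) + 11875} = \sqrt{- \frac{7}{4} + 11875} = \sqrt{\frac{47493}{4}} = \frac{3 \sqrt{5277}}{2}$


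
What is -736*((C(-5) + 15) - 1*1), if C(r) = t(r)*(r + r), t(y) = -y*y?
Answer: -194304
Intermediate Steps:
t(y) = -y**2
C(r) = -2*r**3 (C(r) = (-r**2)*(r + r) = (-r**2)*(2*r) = -2*r**3)
-736*((C(-5) + 15) - 1*1) = -736*((-2*(-5)**3 + 15) - 1*1) = -736*((-2*(-125) + 15) - 1) = -736*((250 + 15) - 1) = -736*(265 - 1) = -736*264 = -194304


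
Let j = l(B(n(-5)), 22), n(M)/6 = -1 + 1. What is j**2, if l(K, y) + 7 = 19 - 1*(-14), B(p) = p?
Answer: 676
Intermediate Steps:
n(M) = 0 (n(M) = 6*(-1 + 1) = 6*0 = 0)
l(K, y) = 26 (l(K, y) = -7 + (19 - 1*(-14)) = -7 + (19 + 14) = -7 + 33 = 26)
j = 26
j**2 = 26**2 = 676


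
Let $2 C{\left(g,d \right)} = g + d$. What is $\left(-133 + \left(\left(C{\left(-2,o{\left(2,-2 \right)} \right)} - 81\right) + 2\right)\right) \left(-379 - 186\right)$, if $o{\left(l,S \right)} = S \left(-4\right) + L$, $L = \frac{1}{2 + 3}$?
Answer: $\frac{236057}{2} \approx 1.1803 \cdot 10^{5}$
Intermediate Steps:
$L = \frac{1}{5} \approx 0.2$
$o{\left(l,S \right)} = \frac{1}{5} - 4 S$ ($o{\left(l,S \right)} = S \left(-4\right) + \frac{1}{5} = - 4 S + \frac{1}{5} = \frac{1}{5} - 4 S$)
$C{\left(g,d \right)} = \frac{d}{2} + \frac{g}{2}$ ($C{\left(g,d \right)} = \frac{g + d}{2} = \frac{d + g}{2} = \frac{d}{2} + \frac{g}{2}$)
$\left(-133 + \left(\left(C{\left(-2,o{\left(2,-2 \right)} \right)} - 81\right) + 2\right)\right) \left(-379 - 186\right) = \left(-133 + \left(\left(\left(\frac{\frac{1}{5} - -8}{2} + \frac{1}{2} \left(-2\right)\right) - 81\right) + 2\right)\right) \left(-379 - 186\right) = \left(-133 + \left(\left(\left(\frac{\frac{1}{5} + 8}{2} - 1\right) - 81\right) + 2\right)\right) \left(-565\right) = \left(-133 + \left(\left(\left(\frac{1}{2} \cdot \frac{41}{5} - 1\right) - 81\right) + 2\right)\right) \left(-565\right) = \left(-133 + \left(\left(\left(\frac{41}{10} - 1\right) - 81\right) + 2\right)\right) \left(-565\right) = \left(-133 + \left(\left(\frac{31}{10} - 81\right) + 2\right)\right) \left(-565\right) = \left(-133 + \left(- \frac{779}{10} + 2\right)\right) \left(-565\right) = \left(-133 - \frac{759}{10}\right) \left(-565\right) = \left(- \frac{2089}{10}\right) \left(-565\right) = \frac{236057}{2}$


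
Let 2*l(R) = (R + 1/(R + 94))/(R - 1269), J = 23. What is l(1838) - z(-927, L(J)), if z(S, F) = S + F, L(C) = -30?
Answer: 2107626529/2198616 ≈ 958.62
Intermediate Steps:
z(S, F) = F + S
l(R) = (R + 1/(94 + R))/(2*(-1269 + R)) (l(R) = ((R + 1/(R + 94))/(R - 1269))/2 = ((R + 1/(94 + R))/(-1269 + R))/2 = (R + 1/(94 + R))/(2*(-1269 + R)))
l(1838) - z(-927, L(J)) = (1 + 1838**2 + 94*1838)/(2*(-119286 + 1838**2 - 1175*1838)) - (-30 - 927) = (1 + 3378244 + 172772)/(2*(-119286 + 3378244 - 2159650)) - 1*(-957) = (1/2)*3551017/1099308 + 957 = (1/2)*(1/1099308)*3551017 + 957 = 3551017/2198616 + 957 = 2107626529/2198616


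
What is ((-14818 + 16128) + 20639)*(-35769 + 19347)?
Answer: -360446478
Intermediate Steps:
((-14818 + 16128) + 20639)*(-35769 + 19347) = (1310 + 20639)*(-16422) = 21949*(-16422) = -360446478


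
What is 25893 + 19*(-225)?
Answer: 21618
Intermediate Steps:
25893 + 19*(-225) = 25893 - 4275 = 21618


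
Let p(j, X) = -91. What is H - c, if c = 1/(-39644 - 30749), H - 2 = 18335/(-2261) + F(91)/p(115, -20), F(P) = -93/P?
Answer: -60429434003/9909715361 ≈ -6.0980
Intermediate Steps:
H = -858460/140777 (H = 2 + (18335/(-2261) - 93/91/(-91)) = 2 + (18335*(-1/2261) - 93*1/91*(-1/91)) = 2 + (-965/119 - 93/91*(-1/91)) = 2 + (-965/119 + 93/8281) = 2 - 1140014/140777 = -858460/140777 ≈ -6.0980)
c = -1/70393 (c = 1/(-70393) = -1/70393 ≈ -1.4206e-5)
H - c = -858460/140777 - 1*(-1/70393) = -858460/140777 + 1/70393 = -60429434003/9909715361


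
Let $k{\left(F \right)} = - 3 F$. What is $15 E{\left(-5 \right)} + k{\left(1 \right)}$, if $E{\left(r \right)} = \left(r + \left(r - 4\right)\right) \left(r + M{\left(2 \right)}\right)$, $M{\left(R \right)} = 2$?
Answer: $627$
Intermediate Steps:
$E{\left(r \right)} = \left(-4 + 2 r\right) \left(2 + r\right)$ ($E{\left(r \right)} = \left(r + \left(r - 4\right)\right) \left(r + 2\right) = \left(r + \left(r - 4\right)\right) \left(2 + r\right) = \left(r + \left(-4 + r\right)\right) \left(2 + r\right) = \left(-4 + 2 r\right) \left(2 + r\right)$)
$15 E{\left(-5 \right)} + k{\left(1 \right)} = 15 \left(-8 + 2 \left(-5\right)^{2}\right) - 3 = 15 \left(-8 + 2 \cdot 25\right) - 3 = 15 \left(-8 + 50\right) - 3 = 15 \cdot 42 - 3 = 630 - 3 = 627$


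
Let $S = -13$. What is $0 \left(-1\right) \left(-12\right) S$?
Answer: $0$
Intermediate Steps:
$0 \left(-1\right) \left(-12\right) S = 0 \left(-1\right) \left(-12\right) \left(-13\right) = 0 \left(-12\right) \left(-13\right) = 0 \left(-13\right) = 0$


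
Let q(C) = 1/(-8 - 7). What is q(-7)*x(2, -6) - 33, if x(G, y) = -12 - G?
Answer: -481/15 ≈ -32.067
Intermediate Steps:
q(C) = -1/15 (q(C) = 1/(-15) = -1/15)
q(-7)*x(2, -6) - 33 = -(-12 - 1*2)/15 - 33 = -(-12 - 2)/15 - 33 = -1/15*(-14) - 33 = 14/15 - 33 = -481/15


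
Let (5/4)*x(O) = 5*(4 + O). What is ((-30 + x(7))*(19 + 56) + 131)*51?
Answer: 60231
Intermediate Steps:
x(O) = 16 + 4*O (x(O) = 4*(5*(4 + O))/5 = 4*(20 + 5*O)/5 = 16 + 4*O)
((-30 + x(7))*(19 + 56) + 131)*51 = ((-30 + (16 + 4*7))*(19 + 56) + 131)*51 = ((-30 + (16 + 28))*75 + 131)*51 = ((-30 + 44)*75 + 131)*51 = (14*75 + 131)*51 = (1050 + 131)*51 = 1181*51 = 60231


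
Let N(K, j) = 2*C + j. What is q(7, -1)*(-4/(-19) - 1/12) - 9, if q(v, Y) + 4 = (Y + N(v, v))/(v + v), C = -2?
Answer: -5049/532 ≈ -9.4906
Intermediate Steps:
N(K, j) = -4 + j (N(K, j) = 2*(-2) + j = -4 + j)
q(v, Y) = -4 + (-4 + Y + v)/(2*v) (q(v, Y) = -4 + (Y + (-4 + v))/(v + v) = -4 + (-4 + Y + v)/((2*v)) = -4 + (-4 + Y + v)*(1/(2*v)) = -4 + (-4 + Y + v)/(2*v))
q(7, -1)*(-4/(-19) - 1/12) - 9 = ((½)*(-4 - 1 - 7*7)/7)*(-4/(-19) - 1/12) - 9 = ((½)*(⅐)*(-4 - 1 - 49))*(-4*(-1/19) - 1*1/12) - 9 = ((½)*(⅐)*(-54))*(4/19 - 1/12) - 9 = -27/7*29/228 - 9 = -261/532 - 9 = -5049/532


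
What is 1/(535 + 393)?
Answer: 1/928 ≈ 0.0010776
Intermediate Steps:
1/(535 + 393) = 1/928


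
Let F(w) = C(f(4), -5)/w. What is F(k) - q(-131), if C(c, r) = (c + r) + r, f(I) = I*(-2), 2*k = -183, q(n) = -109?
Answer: 6661/61 ≈ 109.20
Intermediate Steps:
k = -183/2 (k = (1/2)*(-183) = -183/2 ≈ -91.500)
f(I) = -2*I
C(c, r) = c + 2*r
F(w) = -18/w (F(w) = (-2*4 + 2*(-5))/w = (-8 - 10)/w = -18/w)
F(k) - q(-131) = -18/(-183/2) - 1*(-109) = -18*(-2/183) + 109 = 12/61 + 109 = 6661/61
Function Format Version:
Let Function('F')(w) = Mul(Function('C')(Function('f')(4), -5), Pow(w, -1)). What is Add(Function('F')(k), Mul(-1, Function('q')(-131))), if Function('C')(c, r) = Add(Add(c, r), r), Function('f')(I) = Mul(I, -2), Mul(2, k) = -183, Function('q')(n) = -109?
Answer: Rational(6661, 61) ≈ 109.20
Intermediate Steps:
k = Rational(-183, 2) (k = Mul(Rational(1, 2), -183) = Rational(-183, 2) ≈ -91.500)
Function('f')(I) = Mul(-2, I)
Function('C')(c, r) = Add(c, Mul(2, r))
Function('F')(w) = Mul(-18, Pow(w, -1)) (Function('F')(w) = Mul(Add(Mul(-2, 4), Mul(2, -5)), Pow(w, -1)) = Mul(Add(-8, -10), Pow(w, -1)) = Mul(-18, Pow(w, -1)))
Add(Function('F')(k), Mul(-1, Function('q')(-131))) = Add(Mul(-18, Pow(Rational(-183, 2), -1)), Mul(-1, -109)) = Add(Mul(-18, Rational(-2, 183)), 109) = Add(Rational(12, 61), 109) = Rational(6661, 61)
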